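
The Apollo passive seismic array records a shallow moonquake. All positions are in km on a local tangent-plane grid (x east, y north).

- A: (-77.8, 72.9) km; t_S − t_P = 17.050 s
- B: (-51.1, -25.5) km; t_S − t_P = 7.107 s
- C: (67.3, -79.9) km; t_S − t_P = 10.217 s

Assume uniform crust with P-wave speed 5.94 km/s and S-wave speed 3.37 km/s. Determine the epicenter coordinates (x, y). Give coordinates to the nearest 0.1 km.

Distance from S−P lag: d = Δt · v_P v_S / (v_P − v_S) = Δt · (5.94·3.37)/(5.94−3.37) ≈ 7.7890·Δt.
So d_A = 132.80, d_B = 55.36, d_C = 79.58 km.
Circle about each station: (x + 77.8)² + (y − 72.9)² = 132.80²; (x + 51.1)² + (y + 25.5)² = 55.36²; (x − 67.3)² + (y + 79.9)² = 79.58².
Subtracting pairs of circle equations eliminates x²+y² and gives linear equations (the radical axes):
53.4 x − 196.8 y = 6465.32
290.2 x − 305.6 y = 10848.91
Solving the 2×2 system: x ≈ 3.9, y ≈ -31.8 km.

(3.9, -31.8)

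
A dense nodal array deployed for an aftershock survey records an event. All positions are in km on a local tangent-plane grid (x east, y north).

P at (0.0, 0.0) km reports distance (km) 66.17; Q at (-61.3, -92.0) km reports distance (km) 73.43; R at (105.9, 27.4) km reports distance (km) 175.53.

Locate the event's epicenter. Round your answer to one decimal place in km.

-63.5 km east, -18.6 km north

Circle about each station: x² + y² = 66.17²; (x + 61.3)² + (y + 92.0)² = 73.43²; (x − 105.9)² + (y − 27.4)² = 175.53².
Subtracting the P equation from the Q and R equations removes the quadratic terms:
-122.6 x − 184.0 y = 11208.19
211.8 x + 54.8 y = -14466.74
Solving the 2×2 system: x ≈ -63.5, y ≈ -18.6 km.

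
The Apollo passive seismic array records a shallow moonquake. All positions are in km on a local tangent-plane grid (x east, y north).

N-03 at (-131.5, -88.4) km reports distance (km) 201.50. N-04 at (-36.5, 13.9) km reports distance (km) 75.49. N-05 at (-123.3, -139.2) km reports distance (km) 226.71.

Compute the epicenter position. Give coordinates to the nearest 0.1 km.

38.8 km east, 19.3 km north

Circle about each station: (x + 131.5)² + (y + 88.4)² = 201.50²; (x + 36.5)² + (y − 13.9)² = 75.49²; (x + 123.3)² + (y + 139.2)² = 226.71².
Subtracting the N-03 equation from the N-04 and N-05 equations removes the quadratic terms:
190.0 x + 204.6 y = 11322.16
16.4 x − 101.6 y = -1322.45
Solving the 2×2 system: x ≈ 38.8, y ≈ 19.3 km.
Check against N-03 (with the unrounded x, y): √((x + 131.5)²+(y + 88.4)²) = 201.51 ≈ 201.50 km. ✓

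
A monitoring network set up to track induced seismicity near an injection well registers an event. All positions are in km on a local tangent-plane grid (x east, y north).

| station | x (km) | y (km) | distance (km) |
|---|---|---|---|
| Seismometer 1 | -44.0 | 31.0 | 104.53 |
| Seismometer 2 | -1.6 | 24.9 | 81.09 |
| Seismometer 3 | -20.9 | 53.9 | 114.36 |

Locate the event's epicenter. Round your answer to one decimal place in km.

(16.7, -54.1)

Circle about each station: (x + 44.0)² + (y − 31.0)² = 104.53²; (x + 1.6)² + (y − 24.9)² = 81.09²; (x + 20.9)² + (y − 53.9)² = 114.36².
Subtracting pairs of circle equations eliminates x²+y² and gives linear equations (the radical axes):
84.8 x − 12.2 y = 2076.50
46.2 x + 45.8 y = -1706.67
Solving the 2×2 system: x ≈ 16.7, y ≈ -54.1 km.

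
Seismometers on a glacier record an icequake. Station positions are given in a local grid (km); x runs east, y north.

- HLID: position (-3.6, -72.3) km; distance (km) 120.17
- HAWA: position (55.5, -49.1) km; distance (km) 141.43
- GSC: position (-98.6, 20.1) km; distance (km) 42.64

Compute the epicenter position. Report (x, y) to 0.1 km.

Circle about each station: (x + 3.6)² + (y + 72.3)² = 120.17²; (x − 55.5)² + (y + 49.1)² = 141.43²; (x + 98.6)² + (y − 20.1)² = 42.64².
Subtracting the HLID equation from the HAWA and GSC equations removes the quadratic terms:
118.2 x + 46.4 y = -5310.81
-190.0 x + 184.8 y = 17508.38
Solving the 2×2 system: x ≈ -58.5, y ≈ 34.6 km.

(-58.5, 34.6)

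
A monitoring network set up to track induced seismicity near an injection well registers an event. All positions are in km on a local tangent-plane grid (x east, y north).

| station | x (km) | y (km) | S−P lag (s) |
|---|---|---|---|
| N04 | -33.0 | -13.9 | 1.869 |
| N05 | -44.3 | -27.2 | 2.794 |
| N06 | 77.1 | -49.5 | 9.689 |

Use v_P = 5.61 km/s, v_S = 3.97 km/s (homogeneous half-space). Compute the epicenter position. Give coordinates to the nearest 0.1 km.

Distance from S−P lag: d = Δt · v_P v_S / (v_P − v_S) = Δt · (5.61·3.97)/(5.61−3.97) ≈ 13.5803·Δt.
So d_N04 = 25.38, d_N05 = 37.94, d_N06 = 131.58 km.
Circle about each station: (x + 33.0)² + (y + 13.9)² = 25.38²; (x + 44.3)² + (y + 27.2)² = 37.94²; (x − 77.1)² + (y + 49.5)² = 131.58².
Subtracting the N04 equation from the N05 and N06 equations removes the quadratic terms:
-22.6 x − 26.6 y = 624.82
220.2 x − 71.2 y = -9556.70
Solving the 2×2 system: x ≈ -40.0, y ≈ 10.5 km.
Check against N04 (with the unrounded x, y): √((x + 33.0)²+(y + 13.9)²) = 25.39 ≈ 25.38 km. ✓

-40.0 km east, 10.5 km north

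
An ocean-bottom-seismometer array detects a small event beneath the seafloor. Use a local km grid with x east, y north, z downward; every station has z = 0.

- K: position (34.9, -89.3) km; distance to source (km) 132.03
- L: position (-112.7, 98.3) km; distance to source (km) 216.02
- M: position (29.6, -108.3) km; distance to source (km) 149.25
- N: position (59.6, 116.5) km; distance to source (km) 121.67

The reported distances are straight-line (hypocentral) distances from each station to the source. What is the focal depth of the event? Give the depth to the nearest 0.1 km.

z ≈ 67.6 km

Each station gives a sphere (x−x_i)² + (y−y_i)² + z² = d_i² (stations at z=0).
Subtracting the K sphere from L and M: z² cancels, leaving linear equations in x and y:
-295.2 x + 375.2 y = -16061.04
-10.6 x − 38.0 y = -1431.09
Solving: x ≈ 75.504, y ≈ 16.599 km (keep extra digits for the depth step; rounded: 75.5, 16.6).
Then from the K sphere: z² = 132.03² − (x − 34.9)² − (y + 89.3)² with x = 75.504, y = 16.599, so z ≈ 67.592 ≈ 67.6 km.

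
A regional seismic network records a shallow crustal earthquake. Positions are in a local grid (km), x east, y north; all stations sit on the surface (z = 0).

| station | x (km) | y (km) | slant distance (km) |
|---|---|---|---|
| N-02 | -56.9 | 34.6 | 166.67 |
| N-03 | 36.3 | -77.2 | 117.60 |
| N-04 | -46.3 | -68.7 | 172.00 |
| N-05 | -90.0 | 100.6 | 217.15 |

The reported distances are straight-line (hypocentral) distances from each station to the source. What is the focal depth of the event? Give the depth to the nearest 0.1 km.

Each station gives a sphere (x−x_i)² + (y−y_i)² + z² = d_i² (stations at z=0).
Subtracting the N-02 sphere from N-03 and N-04: z² cancels, leaving linear equations in x and y:
186.4 x − 223.6 y = 16791.89
21.2 x − 206.6 y = 623.50
Solving: x ≈ 98.602, y ≈ 7.100 km (keep extra digits for the depth step; rounded: 98.6, 7.1).
Then from the N-02 sphere: z² = 166.67² − (x + 56.9)² − (y − 34.6)² with x = 98.602, y = 7.100, so z ≈ 53.308 ≈ 53.3 km.

53.3 km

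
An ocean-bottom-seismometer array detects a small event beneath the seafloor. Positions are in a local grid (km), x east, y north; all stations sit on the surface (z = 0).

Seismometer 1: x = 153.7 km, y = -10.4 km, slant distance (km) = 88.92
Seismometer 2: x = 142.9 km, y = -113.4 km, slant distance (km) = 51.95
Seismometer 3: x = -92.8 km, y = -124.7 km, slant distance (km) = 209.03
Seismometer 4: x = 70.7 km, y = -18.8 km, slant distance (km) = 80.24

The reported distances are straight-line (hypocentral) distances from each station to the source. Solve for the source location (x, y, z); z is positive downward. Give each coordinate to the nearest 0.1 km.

Each station gives a sphere (x−x_i)² + (y−y_i)² + z² = d_i² (stations at z=0).
Subtracting the Seismometer 1 sphere from Seismometer 2 and Seismometer 3: z² cancels, leaving linear equations in x and y:
-21.6 x − 206.0 y = 14756.08
-493.0 x − 228.6 y = -35356.69
Solving: x ≈ 110.295, y ≈ -83.196 km (keep extra digits for the depth step; rounded: 110.3, -83.2).
Then from the Seismometer 1 sphere: z² = 88.92² − (x − 153.7)² − (y + 10.4)² with x = 110.295, y = -83.196, so z ≈ 26.898 ≈ 26.9 km.

(110.3, -83.2, 26.9)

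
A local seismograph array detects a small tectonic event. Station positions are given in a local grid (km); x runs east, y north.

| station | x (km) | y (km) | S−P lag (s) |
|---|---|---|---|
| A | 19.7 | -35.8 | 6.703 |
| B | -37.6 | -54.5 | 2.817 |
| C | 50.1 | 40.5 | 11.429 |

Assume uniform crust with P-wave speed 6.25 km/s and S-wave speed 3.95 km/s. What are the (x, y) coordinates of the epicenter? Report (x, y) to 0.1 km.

Distance from S−P lag: d = Δt · v_P v_S / (v_P − v_S) = Δt · (6.25·3.95)/(6.25−3.95) ≈ 10.7337·Δt.
So d_A = 71.95, d_B = 30.24, d_C = 122.68 km.
Circle about each station: (x − 19.7)² + (y + 35.8)² = 71.95²; (x + 37.6)² + (y + 54.5)² = 30.24²; (x − 50.1)² + (y − 40.5)² = 122.68².
Subtracting pairs of circle equations eliminates x²+y² and gives linear equations (the radical axes):
-114.6 x − 37.4 y = 6976.62
60.8 x + 152.6 y = -7393.05
Solving the 2×2 system: x ≈ -51.8, y ≈ -27.8 km.

x ≈ -51.8 km, y ≈ -27.8 km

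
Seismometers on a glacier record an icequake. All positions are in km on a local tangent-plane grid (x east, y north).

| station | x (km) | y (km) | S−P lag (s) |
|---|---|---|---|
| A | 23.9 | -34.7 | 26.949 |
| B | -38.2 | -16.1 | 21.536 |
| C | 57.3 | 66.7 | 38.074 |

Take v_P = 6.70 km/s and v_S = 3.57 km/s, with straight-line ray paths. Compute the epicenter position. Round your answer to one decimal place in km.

Distance from S−P lag: d = Δt · v_P v_S / (v_P − v_S) = Δt · (6.70·3.57)/(6.70−3.57) ≈ 7.6419·Δt.
So d_A = 205.94, d_B = 164.57, d_C = 290.96 km.
Circle about each station: (x − 23.9)² + (y + 34.7)² = 205.94²; (x + 38.2)² + (y + 16.1)² = 164.57²; (x − 57.3)² + (y − 66.7)² = 290.96².
Subtracting the A equation from the B and C equations removes the quadratic terms:
-124.2 x + 37.2 y = 15271.15
66.8 x + 202.8 y = -36289.56
Solving the 2×2 system: x ≈ -160.7, y ≈ -126.0 km.
Check against A (with the unrounded x, y): √((x − 23.9)²+(y + 34.7)²) = 205.95 ≈ 205.94 km. ✓

(-160.7, -126.0)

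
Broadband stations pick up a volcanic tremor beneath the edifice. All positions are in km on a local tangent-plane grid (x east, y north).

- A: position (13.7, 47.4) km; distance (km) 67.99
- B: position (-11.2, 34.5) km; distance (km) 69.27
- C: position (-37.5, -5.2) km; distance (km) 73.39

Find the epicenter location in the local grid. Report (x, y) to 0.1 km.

(34.9, -17.2)

Circle about each station: (x − 13.7)² + (y − 47.4)² = 67.99²; (x + 11.2)² + (y − 34.5)² = 69.27²; (x + 37.5)² + (y + 5.2)² = 73.39².
Subtracting the A equation from the B and C equations removes the quadratic terms:
-49.8 x − 25.8 y = -1294.45
-102.4 x − 105.2 y = -1764.61
Solving the 2×2 system: x ≈ 34.9, y ≈ -17.2 km.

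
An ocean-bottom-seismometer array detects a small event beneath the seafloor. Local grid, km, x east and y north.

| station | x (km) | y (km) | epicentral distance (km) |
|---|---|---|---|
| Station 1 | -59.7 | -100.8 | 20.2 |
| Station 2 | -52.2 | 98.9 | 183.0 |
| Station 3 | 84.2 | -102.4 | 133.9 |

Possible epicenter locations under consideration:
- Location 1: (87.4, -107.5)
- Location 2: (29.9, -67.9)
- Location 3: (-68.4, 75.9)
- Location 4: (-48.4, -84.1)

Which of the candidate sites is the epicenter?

Location 4

For each candidate, compare |candidate − station| to the reported distance:
Location 1: residuals Station 1 127.1, Station 2 66.2, Station 3 127.9 → max 127.9 km
Location 2: residuals Station 1 75.2, Station 2 2.9, Station 3 69.6 → max 75.2 km
Location 3: residuals Station 1 156.7, Station 2 154.9, Station 3 100.8 → max 156.7 km
Location 4: residuals Station 1 0.0, Station 2 0.0, Station 3 0.0 → max 0.0 km
Only Location 4 has all residuals ≈ 0.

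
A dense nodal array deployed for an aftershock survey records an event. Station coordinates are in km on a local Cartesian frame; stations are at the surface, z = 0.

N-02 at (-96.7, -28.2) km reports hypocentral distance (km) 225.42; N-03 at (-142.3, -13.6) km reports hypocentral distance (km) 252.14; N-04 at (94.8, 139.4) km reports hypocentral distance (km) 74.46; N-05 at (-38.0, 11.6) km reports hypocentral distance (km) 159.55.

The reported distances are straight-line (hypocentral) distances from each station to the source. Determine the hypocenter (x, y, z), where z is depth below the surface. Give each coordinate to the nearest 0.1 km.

(64.3, 116.1, 63.8)

Each station gives a sphere (x−x_i)² + (y−y_i)² + z² = d_i² (stations at z=0).
Subtracting the N-02 sphere from N-03 and N-04: z² cancels, leaving linear equations in x and y:
-91.2 x + 29.2 y = -2472.28
383.0 x + 335.2 y = 63543.15
Solving: x ≈ 64.286, y ≈ 116.115 km (keep extra digits for the depth step; rounded: 64.3, 116.1).
Then from the N-02 sphere: z² = 225.42² − (x + 96.7)² − (y + 28.2)² with x = 64.286, y = 116.115, so z ≈ 63.803 ≈ 63.8 km.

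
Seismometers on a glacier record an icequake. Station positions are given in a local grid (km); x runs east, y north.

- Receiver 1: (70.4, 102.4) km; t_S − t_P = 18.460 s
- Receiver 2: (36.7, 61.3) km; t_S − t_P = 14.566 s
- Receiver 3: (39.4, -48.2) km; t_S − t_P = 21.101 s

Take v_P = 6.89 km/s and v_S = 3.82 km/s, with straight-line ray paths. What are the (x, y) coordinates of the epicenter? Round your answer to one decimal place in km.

Distance from S−P lag: d = Δt · v_P v_S / (v_P − v_S) = Δt · (6.89·3.82)/(6.89−3.82) ≈ 8.5732·Δt.
So d_Receiver 1 = 158.26, d_Receiver 2 = 124.88, d_Receiver 3 = 180.90 km.
Circle about each station: (x − 70.4)² + (y − 102.4)² = 158.26²; (x − 36.7)² + (y − 61.3)² = 124.88²; (x − 39.4)² + (y + 48.2)² = 180.90².
Subtracting pairs of circle equations eliminates x²+y² and gives linear equations (the radical axes):
-67.4 x − 82.2 y = -886.13
-62.0 x − 301.2 y = -19244.90
Solving the 2×2 system: x ≈ -86.5, y ≈ 81.7 km.

(-86.5, 81.7)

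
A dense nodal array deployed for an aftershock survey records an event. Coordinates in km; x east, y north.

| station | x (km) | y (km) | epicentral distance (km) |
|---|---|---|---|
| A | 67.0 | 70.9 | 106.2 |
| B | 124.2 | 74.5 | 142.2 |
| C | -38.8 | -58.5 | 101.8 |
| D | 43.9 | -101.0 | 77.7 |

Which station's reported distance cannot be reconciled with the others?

Solve using three stations at a time. Using A, B, D (subtract circle equations pairwise → linear system) gives (x, y) ≈ (23.6, -26.0).
Distances from that point to each station vs reported:
  A: calculated 106.2 vs reported 106.2 → residual 0.0 km
  B: calculated 142.2 vs reported 142.2 → residual 0.0 km
  C: calculated 70.4 vs reported 101.8 → residual 31.4 km
  D: calculated 77.7 vs reported 77.7 → residual 0.0 km
A, B, D are mutually consistent (residuals ≈ 0); C is off by 31.4 km.

C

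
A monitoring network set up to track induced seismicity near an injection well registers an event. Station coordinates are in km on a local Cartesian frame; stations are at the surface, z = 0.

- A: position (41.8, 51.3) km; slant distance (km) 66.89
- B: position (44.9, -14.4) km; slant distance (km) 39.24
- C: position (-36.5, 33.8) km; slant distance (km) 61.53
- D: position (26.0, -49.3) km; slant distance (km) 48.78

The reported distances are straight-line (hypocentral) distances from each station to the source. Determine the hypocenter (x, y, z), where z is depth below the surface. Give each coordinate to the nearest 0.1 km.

Each station gives a sphere (x−x_i)² + (y−y_i)² + z² = d_i² (stations at z=0).
Subtracting the A sphere from B and C: z² cancels, leaving linear equations in x and y:
6.2 x − 131.4 y = 778.93
-156.6 x − 35.0 y = -1215.91
Solving: x ≈ 8.994, y ≈ -5.504 km (keep extra digits for the depth step; rounded: 9.0, -5.5).
Then from the A sphere: z² = 66.89² − (x − 41.8)² − (y − 51.3)² with x = 8.994, y = -5.504, so z ≈ 13.090 ≈ 13.1 km.
Check against D (with the unrounded solution): distance 48.77 ≈ 48.78 km. ✓

(9.0, -5.5, 13.1)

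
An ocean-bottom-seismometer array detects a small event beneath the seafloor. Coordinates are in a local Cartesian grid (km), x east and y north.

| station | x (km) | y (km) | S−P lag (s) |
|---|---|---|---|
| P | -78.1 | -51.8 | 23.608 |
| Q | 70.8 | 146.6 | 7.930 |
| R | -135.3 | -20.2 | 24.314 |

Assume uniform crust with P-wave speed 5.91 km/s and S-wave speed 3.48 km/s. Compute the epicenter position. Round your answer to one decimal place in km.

(5.9, 129.5)

Distance from S−P lag: d = Δt · v_P v_S / (v_P − v_S) = Δt · (5.91·3.48)/(5.91−3.48) ≈ 8.4637·Δt.
So d_P = 199.81, d_Q = 67.12, d_R = 205.79 km.
Circle about each station: (x + 78.1)² + (y + 51.8)² = 199.81²; (x − 70.8)² + (y − 146.6)² = 67.12²; (x + 135.3)² + (y + 20.2)² = 205.79².
Subtracting pairs of circle equations eliminates x²+y² and gives linear equations (the radical axes):
297.8 x + 396.8 y = 53140.29
-114.4 x + 63.2 y = 7505.79
Solving the 2×2 system: x ≈ 5.9, y ≈ 129.5 km.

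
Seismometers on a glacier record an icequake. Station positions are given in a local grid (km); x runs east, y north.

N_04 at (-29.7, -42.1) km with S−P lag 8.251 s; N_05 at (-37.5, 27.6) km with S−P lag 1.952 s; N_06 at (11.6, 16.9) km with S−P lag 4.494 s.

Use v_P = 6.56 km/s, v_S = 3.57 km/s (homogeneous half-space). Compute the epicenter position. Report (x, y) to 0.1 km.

Distance from S−P lag: d = Δt · v_P v_S / (v_P − v_S) = Δt · (6.56·3.57)/(6.56−3.57) ≈ 7.8325·Δt.
So d_N_04 = 64.63, d_N_05 = 15.29, d_N_06 = 35.20 km.
Circle about each station: (x + 29.7)² + (y + 42.1)² = 64.63²; (x + 37.5)² + (y − 27.6)² = 15.29²; (x − 11.6)² + (y − 16.9)² = 35.20².
Subtracting the N_04 equation from the N_05 and N_06 equations removes the quadratic terms:
-15.6 x + 139.4 y = 3456.76
82.6 x + 118.0 y = 703.67
Solving the 2×2 system: x ≈ -23.2, y ≈ 22.2 km.
Check against N_04 (with the unrounded x, y): √((x + 29.7)²+(y + 42.1)²) = 64.63 ≈ 64.63 km. ✓

(-23.2, 22.2)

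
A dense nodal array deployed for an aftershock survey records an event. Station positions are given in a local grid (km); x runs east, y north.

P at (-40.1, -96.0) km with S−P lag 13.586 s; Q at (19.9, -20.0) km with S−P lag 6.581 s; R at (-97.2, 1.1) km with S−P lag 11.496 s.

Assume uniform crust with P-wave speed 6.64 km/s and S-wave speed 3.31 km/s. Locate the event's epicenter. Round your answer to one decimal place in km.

-21.9 km east, -8.2 km north

Distance from S−P lag: d = Δt · v_P v_S / (v_P − v_S) = Δt · (6.64·3.31)/(6.64−3.31) ≈ 6.6001·Δt.
So d_P = 89.67, d_Q = 43.44, d_R = 75.87 km.
Circle about each station: (x + 40.1)² + (y + 96.0)² = 89.67²; (x − 19.9)² + (y + 20.0)² = 43.44²; (x + 97.2)² + (y − 1.1)² = 75.87².
Subtracting the P equation from the Q and R equations removes the quadratic terms:
120.0 x + 152.0 y = -3874.32
-114.2 x + 194.2 y = 909.49
Solving the 2×2 system: x ≈ -21.9, y ≈ -8.2 km.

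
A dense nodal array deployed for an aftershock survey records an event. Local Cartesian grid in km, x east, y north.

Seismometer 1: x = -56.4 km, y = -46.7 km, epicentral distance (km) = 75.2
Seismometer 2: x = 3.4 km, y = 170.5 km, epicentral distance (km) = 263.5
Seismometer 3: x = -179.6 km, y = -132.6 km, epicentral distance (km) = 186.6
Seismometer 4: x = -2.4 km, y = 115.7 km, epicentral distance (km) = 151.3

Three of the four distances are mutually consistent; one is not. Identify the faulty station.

Solve using three stations at a time. Using Seismometer 1, Seismometer 2, Seismometer 3 (subtract circle equations pairwise → linear system) gives (x, y) ≈ (2.7, -92.9).
Distances from that point to each station vs reported:
  Seismometer 1: calculated 75.0 vs reported 75.2 → residual 0.2 km
  Seismometer 2: calculated 263.4 vs reported 263.5 → residual 0.1 km
  Seismometer 3: calculated 186.5 vs reported 186.6 → residual 0.1 km
  Seismometer 4: calculated 208.7 vs reported 151.3 → residual 57.4 km
Seismometer 1, Seismometer 2, Seismometer 3 are mutually consistent (residuals ≈ 0); Seismometer 4 is off by 57.4 km.

Seismometer 4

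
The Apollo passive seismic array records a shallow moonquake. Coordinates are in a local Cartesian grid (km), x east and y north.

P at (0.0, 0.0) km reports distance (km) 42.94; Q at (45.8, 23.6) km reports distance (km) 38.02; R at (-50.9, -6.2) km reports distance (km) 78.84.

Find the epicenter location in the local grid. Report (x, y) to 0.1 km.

Circle about each station: x² + y² = 42.94²; (x − 45.8)² + (y − 23.6)² = 38.02²; (x + 50.9)² + (y + 6.2)² = 78.84².
Subtracting pairs of circle equations eliminates x²+y² and gives linear equations (the radical axes):
91.6 x + 47.2 y = 3052.92
-101.8 x − 12.4 y = -1742.65
Solving the 2×2 system: x ≈ 12.1, y ≈ 41.2 km.
Check against P (with the unrounded x, y): √(x²+y²) = 42.94 ≈ 42.94 km. ✓

12.1 km east, 41.2 km north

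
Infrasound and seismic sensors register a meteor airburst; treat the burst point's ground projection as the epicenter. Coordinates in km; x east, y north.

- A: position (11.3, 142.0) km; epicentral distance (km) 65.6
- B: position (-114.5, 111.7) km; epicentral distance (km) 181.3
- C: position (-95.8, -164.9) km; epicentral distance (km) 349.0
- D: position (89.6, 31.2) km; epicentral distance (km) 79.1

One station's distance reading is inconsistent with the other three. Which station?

Solve using three stations at a time. Using A, B, D (subtract circle equations pairwise → linear system) gives (x, y) ≈ (66.7, 106.9).
Distances from that point to each station vs reported:
  A: calculated 65.6 vs reported 65.6 → residual 0.0 km
  B: calculated 181.3 vs reported 181.3 → residual 0.0 km
  C: calculated 316.7 vs reported 349.0 → residual 32.3 km
  D: calculated 79.1 vs reported 79.1 → residual 0.0 km
A, B, D are mutually consistent (residuals ≈ 0); C is off by 32.3 km.

C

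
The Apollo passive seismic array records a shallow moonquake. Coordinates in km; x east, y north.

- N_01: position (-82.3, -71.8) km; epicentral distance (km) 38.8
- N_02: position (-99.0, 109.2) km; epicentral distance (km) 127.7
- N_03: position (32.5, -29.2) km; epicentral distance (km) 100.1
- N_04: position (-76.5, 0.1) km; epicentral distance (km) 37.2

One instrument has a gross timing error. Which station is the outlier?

Solve using three stations at a time. Using N_01, N_03, N_04 (subtract circle equations pairwise → linear system) gives (x, y) ≈ (-67.4, -36.0).
Distances from that point to each station vs reported:
  N_01: calculated 38.8 vs reported 38.8 → residual 0.0 km
  N_02: calculated 148.6 vs reported 127.7 → residual 20.9 km
  N_03: calculated 100.1 vs reported 100.1 → residual 0.0 km
  N_04: calculated 37.2 vs reported 37.2 → residual 0.0 km
N_01, N_03, N_04 are mutually consistent (residuals ≈ 0); N_02 is off by 20.9 km.

N_02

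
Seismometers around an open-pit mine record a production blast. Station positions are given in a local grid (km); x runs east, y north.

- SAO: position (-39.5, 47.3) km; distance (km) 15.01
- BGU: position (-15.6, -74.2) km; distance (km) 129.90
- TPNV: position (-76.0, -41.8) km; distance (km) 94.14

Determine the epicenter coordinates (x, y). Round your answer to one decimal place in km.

Circle about each station: (x + 39.5)² + (y − 47.3)² = 15.01²; (x + 15.6)² + (y + 74.2)² = 129.90²; (x + 76.0)² + (y + 41.8)² = 94.14².
Subtracting the SAO equation from the BGU and TPNV equations removes the quadratic terms:
47.8 x − 243.0 y = -14697.25
-73.0 x − 178.2 y = -4911.34
Solving the 2×2 system: x ≈ -54.3, y ≈ 49.8 km.
Check against SAO (with the unrounded x, y): √((x + 39.5)²+(y − 47.3)²) = 15.00 ≈ 15.01 km. ✓

x ≈ -54.3 km, y ≈ 49.8 km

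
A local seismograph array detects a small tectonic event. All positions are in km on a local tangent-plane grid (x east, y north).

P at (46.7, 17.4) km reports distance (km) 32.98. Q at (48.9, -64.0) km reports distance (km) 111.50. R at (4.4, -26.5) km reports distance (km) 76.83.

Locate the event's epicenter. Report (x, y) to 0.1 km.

Circle about each station: (x − 46.7)² + (y − 17.4)² = 32.98²; (x − 48.9)² + (y + 64.0)² = 111.50²; (x − 4.4)² + (y + 26.5)² = 76.83².
Subtracting the P equation from the Q and R equations removes the quadratic terms:
4.4 x − 162.8 y = -7341.01
-84.6 x − 87.8 y = -6577.21
Solving the 2×2 system: x ≈ 30.1, y ≈ 45.9 km.

x ≈ 30.1 km, y ≈ 45.9 km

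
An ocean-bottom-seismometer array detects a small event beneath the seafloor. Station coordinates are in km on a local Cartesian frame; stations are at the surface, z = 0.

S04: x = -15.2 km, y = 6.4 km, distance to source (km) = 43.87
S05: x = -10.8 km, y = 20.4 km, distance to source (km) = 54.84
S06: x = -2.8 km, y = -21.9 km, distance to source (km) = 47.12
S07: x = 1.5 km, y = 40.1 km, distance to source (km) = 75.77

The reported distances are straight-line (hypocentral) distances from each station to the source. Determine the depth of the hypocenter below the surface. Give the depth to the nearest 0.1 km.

z ≈ 27.2 km

Each station gives a sphere (x−x_i)² + (y−y_i)² + z² = d_i² (stations at z=0).
Subtracting the S04 sphere from S05 and S06: z² cancels, leaving linear equations in x and y:
8.8 x + 28.0 y = -822.05
24.8 x − 56.6 y = -80.27
Solving: x ≈ -40.903, y ≈ -16.504 km (keep extra digits for the depth step; rounded: -40.9, -16.5).
Then from the S04 sphere: z² = 43.87² − (x + 15.2)² − (y − 6.4)² with x = -40.903, y = -16.504, so z ≈ 27.191 ≈ 27.2 km.
Check against S07 (with the unrounded solution): distance 75.77 ≈ 75.77 km. ✓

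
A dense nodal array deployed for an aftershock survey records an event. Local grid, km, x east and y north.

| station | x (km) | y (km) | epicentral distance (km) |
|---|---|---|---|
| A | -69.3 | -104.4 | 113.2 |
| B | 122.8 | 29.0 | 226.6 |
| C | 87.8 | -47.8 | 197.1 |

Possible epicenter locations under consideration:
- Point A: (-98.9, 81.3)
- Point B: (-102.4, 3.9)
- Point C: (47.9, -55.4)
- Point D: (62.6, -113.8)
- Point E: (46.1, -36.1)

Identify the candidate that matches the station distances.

Point B

For each candidate, compare |candidate − station| to the reported distance:
Point A: residuals A 74.8, B 1.2, C 29.9 → max 74.8 km
Point B: residuals A 0.0, B 0.0, C 0.0 → max 0.0 km
Point C: residuals A 13.8, B 113.8, C 156.5 → max 156.5 km
Point D: residuals A 19.0, B 71.6, C 126.5 → max 126.5 km
Point E: residuals A 20.9, B 126.0, C 153.8 → max 153.8 km
Only Point B has all residuals ≈ 0.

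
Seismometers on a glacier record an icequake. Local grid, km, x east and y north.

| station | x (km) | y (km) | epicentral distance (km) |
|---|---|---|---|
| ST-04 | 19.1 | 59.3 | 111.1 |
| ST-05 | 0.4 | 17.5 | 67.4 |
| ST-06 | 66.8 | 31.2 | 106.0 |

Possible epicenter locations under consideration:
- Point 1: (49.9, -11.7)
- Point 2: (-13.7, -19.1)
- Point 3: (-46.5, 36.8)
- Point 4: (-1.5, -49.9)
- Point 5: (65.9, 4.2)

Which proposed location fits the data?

For each candidate, compare |candidate − station| to the reported distance:
Point 1: residuals ST-04 33.7, ST-05 9.9, ST-06 59.9 → max 59.9 km
Point 2: residuals ST-04 26.1, ST-05 28.2, ST-06 11.1 → max 28.2 km
Point 3: residuals ST-04 41.7, ST-05 16.7, ST-06 7.4 → max 41.7 km
Point 4: residuals ST-04 0.0, ST-05 0.0, ST-06 0.0 → max 0.0 km
Point 5: residuals ST-04 38.8, ST-05 0.6, ST-06 79.0 → max 79.0 km
Only Point 4 has all residuals ≈ 0.

Point 4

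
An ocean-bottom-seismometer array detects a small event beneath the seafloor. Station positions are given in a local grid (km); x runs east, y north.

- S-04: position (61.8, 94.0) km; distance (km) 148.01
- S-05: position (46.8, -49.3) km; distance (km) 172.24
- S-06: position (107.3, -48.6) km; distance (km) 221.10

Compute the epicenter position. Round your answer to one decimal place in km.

Circle about each station: (x − 61.8)² + (y − 94.0)² = 148.01²; (x − 46.8)² + (y + 49.3)² = 172.24²; (x − 107.3)² + (y + 48.6)² = 221.10².
Subtracting pairs of circle equations eliminates x²+y² and gives linear equations (the radical axes):
-30.0 x − 286.6 y = -15794.17
91.0 x − 285.2 y = -25758.24
Solving the 2×2 system: x ≈ -83.1, y ≈ 63.8 km.

-83.1 km east, 63.8 km north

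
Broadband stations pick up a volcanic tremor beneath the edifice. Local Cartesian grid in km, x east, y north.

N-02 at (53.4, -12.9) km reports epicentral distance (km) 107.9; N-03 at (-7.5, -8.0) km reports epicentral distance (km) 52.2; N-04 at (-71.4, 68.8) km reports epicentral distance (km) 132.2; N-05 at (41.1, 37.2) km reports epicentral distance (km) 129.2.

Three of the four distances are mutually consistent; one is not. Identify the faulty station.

N-03

Solve using three stations at a time. Using N-02, N-04, N-05 (subtract circle equations pairwise → linear system) gives (x, y) ≈ (-43.6, -60.5).
Distances from that point to each station vs reported:
  N-02: calculated 108.0 vs reported 107.9 → residual 0.1 km
  N-03: calculated 63.7 vs reported 52.2 → residual 11.5 km
  N-04: calculated 132.3 vs reported 132.2 → residual 0.1 km
  N-05: calculated 129.3 vs reported 129.2 → residual 0.1 km
N-02, N-04, N-05 are mutually consistent (residuals ≈ 0); N-03 is off by 11.5 km.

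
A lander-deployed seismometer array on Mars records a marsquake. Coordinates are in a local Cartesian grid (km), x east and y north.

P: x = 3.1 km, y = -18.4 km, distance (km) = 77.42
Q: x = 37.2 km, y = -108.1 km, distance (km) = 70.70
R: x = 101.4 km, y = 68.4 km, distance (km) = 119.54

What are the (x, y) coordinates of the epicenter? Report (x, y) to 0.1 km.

Circle about each station: (x − 3.1)² + (y + 18.4)² = 77.42²; (x − 37.2)² + (y + 108.1)² = 70.70²; (x − 101.4)² + (y − 68.4)² = 119.54².
Subtracting pairs of circle equations eliminates x²+y² and gives linear equations (the radical axes):
68.2 x − 179.4 y = 13716.65
196.6 x + 173.6 y = 6316.39
Solving the 2×2 system: x ≈ 74.6, y ≈ -48.1 km.

(74.6, -48.1)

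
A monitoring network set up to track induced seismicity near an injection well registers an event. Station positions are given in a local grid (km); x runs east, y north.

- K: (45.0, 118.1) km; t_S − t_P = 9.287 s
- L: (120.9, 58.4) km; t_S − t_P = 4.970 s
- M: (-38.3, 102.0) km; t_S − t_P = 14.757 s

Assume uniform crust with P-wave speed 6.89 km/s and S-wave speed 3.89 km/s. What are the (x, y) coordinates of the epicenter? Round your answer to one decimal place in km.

Distance from S−P lag: d = Δt · v_P v_S / (v_P − v_S) = Δt · (6.89·3.89)/(6.89−3.89) ≈ 8.9340·Δt.
So d_K = 82.97, d_L = 44.40, d_M = 131.84 km.
Circle about each station: (x − 45.0)² + (y − 118.1)² = 82.97²; (x − 120.9)² + (y − 58.4)² = 44.40²; (x + 38.3)² + (y − 102.0)² = 131.84².
Subtracting the K equation from the L and M equations removes the quadratic terms:
151.8 x − 119.4 y = 6967.42
-166.6 x − 32.2 y = -14599.48
Solving the 2×2 system: x ≈ 79.4, y ≈ 42.6 km.

x ≈ 79.4 km, y ≈ 42.6 km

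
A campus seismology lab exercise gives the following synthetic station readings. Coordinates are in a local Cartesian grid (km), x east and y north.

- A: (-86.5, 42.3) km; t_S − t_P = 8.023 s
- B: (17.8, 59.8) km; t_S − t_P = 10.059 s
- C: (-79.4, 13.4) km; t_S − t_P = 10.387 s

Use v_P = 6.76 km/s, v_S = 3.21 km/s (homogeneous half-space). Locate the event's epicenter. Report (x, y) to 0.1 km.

(-43.4, 65.7)

Distance from S−P lag: d = Δt · v_P v_S / (v_P − v_S) = Δt · (6.76·3.21)/(6.76−3.21) ≈ 6.1126·Δt.
So d_A = 49.04, d_B = 61.49, d_C = 63.49 km.
Circle about each station: (x + 86.5)² + (y − 42.3)² = 49.04²; (x − 17.8)² + (y − 59.8)² = 61.49²; (x + 79.4)² + (y − 13.4)² = 63.49².
Subtracting pairs of circle equations eliminates x²+y² and gives linear equations (the radical axes):
208.6 x + 35.0 y = -6754.76
14.2 x − 57.8 y = -4413.68
Solving the 2×2 system: x ≈ -43.4, y ≈ 65.7 km.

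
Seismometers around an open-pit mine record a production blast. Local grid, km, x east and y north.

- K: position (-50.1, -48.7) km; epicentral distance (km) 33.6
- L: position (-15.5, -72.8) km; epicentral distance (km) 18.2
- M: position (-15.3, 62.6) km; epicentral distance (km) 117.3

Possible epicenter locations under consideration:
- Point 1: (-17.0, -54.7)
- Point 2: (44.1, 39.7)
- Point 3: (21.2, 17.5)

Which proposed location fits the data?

For each candidate, compare |candidate − station| to the reported distance:
Point 1: residuals K 0.0, L 0.0, M 0.0 → max 0.0 km
Point 2: residuals K 95.6, L 109.1, M 53.6 → max 109.1 km
Point 3: residuals K 63.7, L 79.3, M 59.3 → max 79.3 km
Only Point 1 has all residuals ≈ 0.

Point 1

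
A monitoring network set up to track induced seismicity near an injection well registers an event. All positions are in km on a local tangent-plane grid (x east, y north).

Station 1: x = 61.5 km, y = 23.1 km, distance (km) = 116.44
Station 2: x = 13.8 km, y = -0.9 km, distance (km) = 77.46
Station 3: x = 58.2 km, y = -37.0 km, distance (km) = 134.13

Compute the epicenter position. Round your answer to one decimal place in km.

Circle about each station: (x − 61.5)² + (y − 23.1)² = 116.44²; (x − 13.8)² + (y + 0.9)² = 77.46²; (x − 58.2)² + (y + 37.0)² = 134.13².
Subtracting the Station 1 equation from the Station 2 and Station 3 equations removes the quadratic terms:
-95.4 x − 48.0 y = 3433.61
-6.6 x − 120.2 y = -3992.20
Solving the 2×2 system: x ≈ -54.2, y ≈ 36.2 km.

(-54.2, 36.2)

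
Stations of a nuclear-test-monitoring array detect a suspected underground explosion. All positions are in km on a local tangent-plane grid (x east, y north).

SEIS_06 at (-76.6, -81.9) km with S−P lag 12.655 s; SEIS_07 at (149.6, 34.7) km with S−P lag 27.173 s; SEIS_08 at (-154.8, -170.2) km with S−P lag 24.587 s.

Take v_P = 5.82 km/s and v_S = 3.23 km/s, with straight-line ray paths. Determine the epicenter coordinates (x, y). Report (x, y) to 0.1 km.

(11.9, -106.5)

Distance from S−P lag: d = Δt · v_P v_S / (v_P − v_S) = Δt · (5.82·3.23)/(5.82−3.23) ≈ 7.2581·Δt.
So d_SEIS_06 = 91.85, d_SEIS_07 = 197.23, d_SEIS_08 = 178.46 km.
Circle about each station: (x + 76.6)² + (y + 81.9)² = 91.85²; (x − 149.6)² + (y − 34.7)² = 197.23²; (x + 154.8)² + (y + 170.2)² = 178.46².
Subtracting pairs of circle equations eliminates x²+y² and gives linear equations (the radical axes):
452.4 x + 233.2 y = -19454.17
-156.4 x − 176.6 y = 16944.36
Solving the 2×2 system: x ≈ 11.9, y ≈ -106.5 km.
Check against SEIS_06 (with the unrounded x, y): √((x + 76.6)²+(y + 81.9)²) = 91.83 ≈ 91.85 km. ✓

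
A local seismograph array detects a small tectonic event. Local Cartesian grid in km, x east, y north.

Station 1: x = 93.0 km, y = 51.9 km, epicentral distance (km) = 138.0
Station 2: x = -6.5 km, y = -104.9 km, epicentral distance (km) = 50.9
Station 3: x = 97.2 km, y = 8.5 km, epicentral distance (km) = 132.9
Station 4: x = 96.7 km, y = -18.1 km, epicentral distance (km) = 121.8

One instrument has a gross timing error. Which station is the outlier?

Station 1

Solve using three stations at a time. Using Station 2, Station 3, Station 4 (subtract circle equations pairwise → linear system) gives (x, y) ≈ (-19.1, -55.8).
Distances from that point to each station vs reported:
  Station 1: calculated 155.4 vs reported 138.0 → residual 17.4 km
  Station 2: calculated 50.7 vs reported 50.9 → residual 0.2 km
  Station 3: calculated 132.8 vs reported 132.9 → residual 0.1 km
  Station 4: calculated 121.7 vs reported 121.8 → residual 0.1 km
Station 2, Station 3, Station 4 are mutually consistent (residuals ≈ 0); Station 1 is off by 17.4 km.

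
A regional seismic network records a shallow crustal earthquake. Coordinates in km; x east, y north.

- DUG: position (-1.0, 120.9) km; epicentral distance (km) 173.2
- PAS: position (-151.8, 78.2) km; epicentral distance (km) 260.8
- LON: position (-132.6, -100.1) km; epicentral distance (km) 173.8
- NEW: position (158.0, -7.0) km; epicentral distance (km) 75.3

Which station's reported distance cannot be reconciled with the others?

LON

Solve using three stations at a time. Using DUG, PAS, NEW (subtract circle equations pairwise → linear system) gives (x, y) ≈ (86.0, -28.8).
Distances from that point to each station vs reported:
  DUG: calculated 173.2 vs reported 173.2 → residual 0.0 km
  PAS: calculated 260.8 vs reported 260.8 → residual 0.0 km
  LON: calculated 229.9 vs reported 173.8 → residual 56.1 km
  NEW: calculated 75.2 vs reported 75.3 → residual 0.1 km
DUG, PAS, NEW are mutually consistent (residuals ≈ 0); LON is off by 56.1 km.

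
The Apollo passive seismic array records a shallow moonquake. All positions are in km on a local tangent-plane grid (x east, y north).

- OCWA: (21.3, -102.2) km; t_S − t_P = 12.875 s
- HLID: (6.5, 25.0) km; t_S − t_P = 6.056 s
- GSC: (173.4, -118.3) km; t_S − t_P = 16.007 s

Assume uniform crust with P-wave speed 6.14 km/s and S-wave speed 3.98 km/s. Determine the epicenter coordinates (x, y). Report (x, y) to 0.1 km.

74.5 km east, 33.4 km north

Distance from S−P lag: d = Δt · v_P v_S / (v_P − v_S) = Δt · (6.14·3.98)/(6.14−3.98) ≈ 11.3135·Δt.
So d_OCWA = 145.66, d_HLID = 68.51, d_GSC = 181.10 km.
Circle about each station: (x − 21.3)² + (y + 102.2)² = 145.66²; (x − 6.5)² + (y − 25.0)² = 68.51²; (x − 173.4)² + (y + 118.3)² = 181.10².
Subtracting pairs of circle equations eliminates x²+y² and gives linear equations (the radical axes):
-29.6 x + 254.4 y = 6291.94
304.2 x − 32.2 y = 21583.55
Solving the 2×2 system: x ≈ 74.5, y ≈ 33.4 km.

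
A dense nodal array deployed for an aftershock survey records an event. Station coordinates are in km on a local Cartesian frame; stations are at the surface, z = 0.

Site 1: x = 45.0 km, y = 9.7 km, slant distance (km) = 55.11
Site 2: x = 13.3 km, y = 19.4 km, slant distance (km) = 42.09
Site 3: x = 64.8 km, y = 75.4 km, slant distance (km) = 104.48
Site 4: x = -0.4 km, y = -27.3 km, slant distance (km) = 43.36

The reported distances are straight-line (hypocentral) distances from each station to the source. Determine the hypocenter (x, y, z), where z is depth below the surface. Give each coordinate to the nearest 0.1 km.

Each station gives a sphere (x−x_i)² + (y−y_i)² + z² = d_i² (stations at z=0).
Subtracting the Site 1 sphere from Site 2 and Site 3: z² cancels, leaving linear equations in x and y:
-63.4 x + 19.4 y = -300.30
39.6 x + 131.4 y = -113.85
Solving: x ≈ 4.094, y ≈ -2.100 km (keep extra digits for the depth step; rounded: 4.1, -2.1).
Then from the Site 1 sphere: z² = 55.11² − (x − 45.0)² − (y − 9.7)² with x = 4.094, y = -2.100, so z ≈ 34.994 ≈ 35.0 km.
Check against Site 4 (with the unrounded solution): distance 43.36 ≈ 43.36 km. ✓

x ≈ 4.1 km, y ≈ -2.1 km, depth ≈ 35.0 km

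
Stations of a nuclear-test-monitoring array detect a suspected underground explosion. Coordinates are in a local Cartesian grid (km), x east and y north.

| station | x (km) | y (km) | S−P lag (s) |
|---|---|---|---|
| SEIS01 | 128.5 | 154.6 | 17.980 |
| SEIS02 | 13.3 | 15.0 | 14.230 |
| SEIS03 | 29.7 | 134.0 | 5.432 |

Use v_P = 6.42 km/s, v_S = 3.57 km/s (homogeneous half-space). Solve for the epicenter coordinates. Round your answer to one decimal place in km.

Distance from S−P lag: d = Δt · v_P v_S / (v_P − v_S) = Δt · (6.42·3.57)/(6.42−3.57) ≈ 8.0419·Δt.
So d_SEIS01 = 144.59, d_SEIS02 = 114.44, d_SEIS03 = 43.68 km.
Circle about each station: (x − 128.5)² + (y − 154.6)² = 144.59²; (x − 13.3)² + (y − 15.0)² = 114.44²; (x − 29.7)² + (y − 134.0)² = 43.68².
Subtracting pairs of circle equations eliminates x²+y² and gives linear equations (the radical axes):
-230.4 x − 279.2 y = -32201.77
-197.6 x − 41.2 y = -2576.99
Solving the 2×2 system: x ≈ -13.3, y ≈ 126.3 km.

-13.3 km east, 126.3 km north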